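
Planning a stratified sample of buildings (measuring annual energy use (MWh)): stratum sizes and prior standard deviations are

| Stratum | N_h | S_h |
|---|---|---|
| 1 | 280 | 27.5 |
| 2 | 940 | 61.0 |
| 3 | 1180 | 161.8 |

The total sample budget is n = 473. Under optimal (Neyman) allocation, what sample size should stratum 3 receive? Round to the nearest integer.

353

Neyman allocation: n_h = n · N_h S_h / Σ N_i S_i, with n = 473.
  stratum 1: N_h·S_h = 280·27.5 = 7700.00
  stratum 2: N_h·S_h = 940·61.0 = 57340.00
  stratum 3: N_h·S_h = 1180·161.8 = 190924.00
Σ N_h S_h = 255964.00
n for stratum 3 = 473·190924.00/255964.00 = 352.812 → 353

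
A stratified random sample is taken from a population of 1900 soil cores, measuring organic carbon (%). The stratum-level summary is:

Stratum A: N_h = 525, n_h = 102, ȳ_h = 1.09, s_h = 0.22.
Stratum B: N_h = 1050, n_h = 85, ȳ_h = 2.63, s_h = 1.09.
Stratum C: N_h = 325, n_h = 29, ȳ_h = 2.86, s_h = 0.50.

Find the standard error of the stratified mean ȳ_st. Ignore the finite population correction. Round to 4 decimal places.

SE(ȳ_st) ≈ 0.0675

V̂(ȳ_st) = Σ W_h² s_h²/n_h, with W_h = N_h/N and N = 1900:
  stratum A: (525/1900)²·0.22²/102 = 3.6229e-05
  stratum B: (1050/1900)²·1.09²/85 = 0.0042688
  stratum C: (325/1900)²·0.50²/29 = 0.000252233
V̂(ȳ_st) = 0.00455726
SE(ȳ_st) = √0.00455726 = 0.0675075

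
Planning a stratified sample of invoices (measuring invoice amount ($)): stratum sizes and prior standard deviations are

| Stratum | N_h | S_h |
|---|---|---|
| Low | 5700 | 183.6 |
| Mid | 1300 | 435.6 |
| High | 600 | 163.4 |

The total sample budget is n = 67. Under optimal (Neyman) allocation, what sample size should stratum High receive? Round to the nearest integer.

Neyman allocation: n_h = n · N_h S_h / Σ N_i S_i, with n = 67.
  stratum Low: N_h·S_h = 5700·183.6 = 1046520.00
  stratum Mid: N_h·S_h = 1300·435.6 = 566280.00
  stratum High: N_h·S_h = 600·163.4 = 98040.00
Σ N_h S_h = 1710840.00
n for stratum High = 67·98040.00/1710840.00 = 3.839 → 4

4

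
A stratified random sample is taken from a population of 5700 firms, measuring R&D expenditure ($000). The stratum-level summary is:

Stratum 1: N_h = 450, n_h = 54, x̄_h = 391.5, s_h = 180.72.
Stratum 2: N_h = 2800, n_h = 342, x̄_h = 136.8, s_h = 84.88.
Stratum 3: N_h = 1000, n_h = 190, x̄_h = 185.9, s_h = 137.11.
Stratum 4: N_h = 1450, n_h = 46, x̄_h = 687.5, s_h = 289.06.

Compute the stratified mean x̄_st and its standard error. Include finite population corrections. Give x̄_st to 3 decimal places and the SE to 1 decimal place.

x̄_st = Σ W_h x̄_h = (450·391.5 + 2800·136.8 + 1000·185.9 + 1450·687.5)/5700 = 305.61228
V̂(x̄_st) = Σ W_h² (1 − n_h/N_h) s_h²/n_h, with W_h = N_h/N and N = 5700:
  stratum 1: (450/5700)²·(1 − 54/450)·180.72²/54 = 3.31724
  stratum 2: (2800/5700)²·(1 − 342/2800)·84.88²/342 = 4.46247
  stratum 3: (1000/5700)²·(1 − 190/1000)·137.11²/190 = 2.46672
  stratum 4: (1450/5700)²·(1 − 46/1450)·289.06²/46 = 113.816
V̂(x̄_st) = 124.062
SE(x̄_st) = √124.062 = 11.1383

x̄_st ≈ 305.612, SE ≈ 11.1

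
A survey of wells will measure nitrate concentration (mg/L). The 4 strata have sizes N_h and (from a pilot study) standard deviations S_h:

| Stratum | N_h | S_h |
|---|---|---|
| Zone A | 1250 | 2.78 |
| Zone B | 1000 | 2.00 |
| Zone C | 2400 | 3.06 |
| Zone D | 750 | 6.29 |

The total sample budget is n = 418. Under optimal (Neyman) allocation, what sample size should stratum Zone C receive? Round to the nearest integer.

Neyman allocation: n_h = n · N_h S_h / Σ N_i S_i, with n = 418.
  stratum Zone A: N_h·S_h = 1250·2.78 = 3475.00
  stratum Zone B: N_h·S_h = 1000·2.00 = 2000.00
  stratum Zone C: N_h·S_h = 2400·3.06 = 7344.00
  stratum Zone D: N_h·S_h = 750·6.29 = 4717.50
Σ N_h S_h = 17536.50
n for stratum Zone C = 418·7344.00/17536.50 = 175.052 → 175

175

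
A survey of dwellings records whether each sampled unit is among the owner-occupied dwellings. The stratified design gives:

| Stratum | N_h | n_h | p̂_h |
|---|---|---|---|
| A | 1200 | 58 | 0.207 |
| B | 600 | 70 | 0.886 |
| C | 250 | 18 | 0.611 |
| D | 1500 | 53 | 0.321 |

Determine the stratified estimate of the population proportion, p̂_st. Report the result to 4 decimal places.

N = 3550; stratum weights W_h = N_h/N.
p̂_st = Σ W_h p̂_h = (1200·0.207 + 600·0.886 + 250·0.611 + 1500·0.321)/3550 = 0.39838

p̂_st ≈ 0.3984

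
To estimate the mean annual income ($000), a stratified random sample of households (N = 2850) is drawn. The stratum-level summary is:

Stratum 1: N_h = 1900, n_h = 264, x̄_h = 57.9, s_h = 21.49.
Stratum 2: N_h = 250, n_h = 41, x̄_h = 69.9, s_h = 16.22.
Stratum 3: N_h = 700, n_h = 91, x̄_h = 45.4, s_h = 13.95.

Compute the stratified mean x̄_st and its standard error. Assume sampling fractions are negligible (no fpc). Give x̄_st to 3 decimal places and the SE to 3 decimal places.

x̄_st = Σ W_h x̄_h = (1900·57.9 + 250·69.9 + 700·45.4)/2850 = 55.88246
V̂(x̄_st) = Σ W_h² s_h²/n_h, with W_h = N_h/N and N = 2850:
  stratum 1: (1900/2850)²·21.49²/264 = 0.777475
  stratum 2: (250/2850)²·16.22²/41 = 0.0493751
  stratum 3: (700/2850)²·13.95²/91 = 0.129007
V̂(x̄_st) = 0.955857
SE(x̄_st) = √0.955857 = 0.977679

x̄_st ≈ 55.882, SE ≈ 0.978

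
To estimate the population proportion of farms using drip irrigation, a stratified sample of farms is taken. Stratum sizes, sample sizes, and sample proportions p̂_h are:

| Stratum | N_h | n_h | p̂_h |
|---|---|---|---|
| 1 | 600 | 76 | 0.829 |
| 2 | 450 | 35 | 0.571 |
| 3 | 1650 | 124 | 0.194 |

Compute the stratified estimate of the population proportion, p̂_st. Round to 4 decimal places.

N = 2700; stratum weights W_h = N_h/N.
p̂_st = Σ W_h p̂_h = (600·0.829 + 450·0.571 + 1650·0.194)/2700 = 0.39794

p̂_st ≈ 0.3979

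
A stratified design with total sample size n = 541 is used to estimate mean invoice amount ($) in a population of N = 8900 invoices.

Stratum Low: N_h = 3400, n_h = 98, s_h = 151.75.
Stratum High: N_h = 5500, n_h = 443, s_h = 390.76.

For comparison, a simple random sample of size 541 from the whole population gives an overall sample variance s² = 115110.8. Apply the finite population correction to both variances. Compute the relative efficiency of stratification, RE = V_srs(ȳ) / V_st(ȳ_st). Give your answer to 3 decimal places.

V̂(ȳ_st) = Σ W_h² (1 − n_h/N_h) s_h²/n_h, with W_h = N_h/N and N = 8900:
  stratum Low: (3400/8900)²·(1 − 98/3400)·151.75²/98 = 33.3048
  stratum High: (5500/8900)²·(1 − 443/5500)·390.76²/443 = 121.03
V_st = 154.335
V_srs = (1 − 541/8900)·115110.8/541 = 199.84
Relative efficiency = V_srs / V_st = 199.84/154.335 = 1.2949

RE ≈ 1.295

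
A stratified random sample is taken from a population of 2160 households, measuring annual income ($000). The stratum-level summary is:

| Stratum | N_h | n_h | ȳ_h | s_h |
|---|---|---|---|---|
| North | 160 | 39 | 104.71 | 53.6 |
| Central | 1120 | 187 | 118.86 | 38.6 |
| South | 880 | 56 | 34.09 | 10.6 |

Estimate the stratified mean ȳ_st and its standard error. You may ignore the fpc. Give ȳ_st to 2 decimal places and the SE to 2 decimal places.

ȳ_st ≈ 83.28, SE ≈ 1.70

ȳ_st = Σ W_h ȳ_h = (160·104.71 + 1120·118.86 + 880·34.09)/2160 = 83.27593
V̂(ȳ_st) = Σ W_h² s_h²/n_h, with W_h = N_h/N and N = 2160:
  stratum North: (160/2160)²·53.6²/39 = 0.404201
  stratum Central: (1120/2160)²·38.6²/187 = 2.14221
  stratum South: (880/2160)²·10.6²/56 = 0.333029
V̂(ȳ_st) = 2.87944
SE(ȳ_st) = √2.87944 = 1.69689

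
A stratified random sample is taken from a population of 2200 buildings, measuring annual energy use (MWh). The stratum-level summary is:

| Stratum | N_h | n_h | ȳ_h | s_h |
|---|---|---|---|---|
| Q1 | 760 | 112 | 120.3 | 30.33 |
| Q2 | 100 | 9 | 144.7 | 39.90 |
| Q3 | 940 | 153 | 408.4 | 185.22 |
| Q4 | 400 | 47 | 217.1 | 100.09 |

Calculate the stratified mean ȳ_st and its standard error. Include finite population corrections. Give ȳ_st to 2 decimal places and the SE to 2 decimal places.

ȳ_st ≈ 262.11, SE ≈ 6.45

ȳ_st = Σ W_h ȳ_h = (760·120.3 + 100·144.7 + 940·408.4 + 400·217.1)/2200 = 262.10636
V̂(ȳ_st) = Σ W_h² (1 − n_h/N_h) s_h²/n_h, with W_h = N_h/N and N = 2200:
  stratum Q1: (760/2200)²·(1 − 112/760)·30.33²/112 = 0.835738
  stratum Q2: (100/2200)²·(1 − 9/100)·39.90²/9 = 0.332582
  stratum Q3: (940/2200)²·(1 − 153/940)·185.22²/153 = 34.2722
  stratum Q4: (400/2200)²·(1 − 47/400)·100.09²/47 = 6.21832
V̂(ȳ_st) = 41.6588
SE(ȳ_st) = √41.6588 = 6.45436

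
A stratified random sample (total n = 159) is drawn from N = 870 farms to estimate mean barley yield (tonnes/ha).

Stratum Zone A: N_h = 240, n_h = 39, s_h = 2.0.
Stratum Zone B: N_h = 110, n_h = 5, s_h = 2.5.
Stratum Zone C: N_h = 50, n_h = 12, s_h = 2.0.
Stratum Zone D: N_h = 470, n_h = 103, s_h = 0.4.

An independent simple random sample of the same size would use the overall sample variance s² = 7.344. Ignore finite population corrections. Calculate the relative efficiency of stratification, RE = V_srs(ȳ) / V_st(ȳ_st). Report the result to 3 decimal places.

V̂(ȳ_st) = Σ W_h² s_h²/n_h, with W_h = N_h/N and N = 870:
  stratum Zone A: (240/870)²·2.0²/39 = 0.00780512
  stratum Zone B: (110/870)²·2.5²/5 = 0.0199828
  stratum Zone C: (50/870)²·2.0²/12 = 0.00110098
  stratum Zone D: (470/870)²·0.4²/103 = 0.000453357
V_st = 0.0293423
V_srs = s²/n = 7.344/159 = 0.0461887
Relative efficiency = V_srs / V_st = 0.0461887/0.0293423 = 1.5741

RE ≈ 1.574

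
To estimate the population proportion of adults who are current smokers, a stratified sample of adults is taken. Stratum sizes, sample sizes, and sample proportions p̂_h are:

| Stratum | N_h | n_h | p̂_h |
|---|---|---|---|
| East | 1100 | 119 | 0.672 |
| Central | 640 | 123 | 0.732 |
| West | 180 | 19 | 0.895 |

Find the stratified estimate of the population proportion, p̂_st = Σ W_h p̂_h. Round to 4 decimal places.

N = 1920; stratum weights W_h = N_h/N.
p̂_st = Σ W_h p̂_h = (1100·0.672 + 640·0.732 + 180·0.895)/1920 = 0.71291

p̂_st ≈ 0.7129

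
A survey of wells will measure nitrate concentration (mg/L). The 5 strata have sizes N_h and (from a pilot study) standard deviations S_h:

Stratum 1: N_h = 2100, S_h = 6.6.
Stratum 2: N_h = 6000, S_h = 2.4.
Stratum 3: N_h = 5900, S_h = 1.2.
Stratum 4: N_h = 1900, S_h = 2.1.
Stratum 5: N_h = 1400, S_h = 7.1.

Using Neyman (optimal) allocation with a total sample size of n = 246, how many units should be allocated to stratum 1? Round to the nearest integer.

69

Neyman allocation: n_h = n · N_h S_h / Σ N_i S_i, with n = 246.
  stratum 1: N_h·S_h = 2100·6.6 = 13860.00
  stratum 2: N_h·S_h = 6000·2.4 = 14400.00
  stratum 3: N_h·S_h = 5900·1.2 = 7080.00
  stratum 4: N_h·S_h = 1900·2.1 = 3990.00
  stratum 5: N_h·S_h = 1400·7.1 = 9940.00
Σ N_h S_h = 49270.00
n for stratum 1 = 246·13860.00/49270.00 = 69.202 → 69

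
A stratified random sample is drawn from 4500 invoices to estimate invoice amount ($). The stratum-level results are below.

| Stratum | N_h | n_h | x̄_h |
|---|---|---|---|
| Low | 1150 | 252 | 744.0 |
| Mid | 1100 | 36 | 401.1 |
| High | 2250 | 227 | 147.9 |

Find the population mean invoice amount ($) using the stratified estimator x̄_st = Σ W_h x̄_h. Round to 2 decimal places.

N = Σ N_h = 4500. Stratum weights W_h = N_h/N.
x̄_st = (1150·744.0 + 1100·401.1 + 2250·147.9) / 4500 = 362.1300

x̄_st ≈ 362.13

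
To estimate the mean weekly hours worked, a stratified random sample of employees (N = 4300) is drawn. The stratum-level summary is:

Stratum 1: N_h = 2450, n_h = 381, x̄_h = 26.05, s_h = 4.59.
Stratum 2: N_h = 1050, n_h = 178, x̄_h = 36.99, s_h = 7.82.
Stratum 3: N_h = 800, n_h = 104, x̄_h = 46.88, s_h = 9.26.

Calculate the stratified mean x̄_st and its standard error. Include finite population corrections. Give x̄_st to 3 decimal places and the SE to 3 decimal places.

x̄_st ≈ 32.597, SE ≈ 0.239

x̄_st = Σ W_h x̄_h = (2450·26.05 + 1050·36.99 + 800·46.88)/4300 = 32.59674
V̂(x̄_st) = Σ W_h² (1 − n_h/N_h) s_h²/n_h, with W_h = N_h/N and N = 4300:
  stratum 1: (2450/4300)²·(1 − 381/2450)·4.59²/381 = 0.0151597
  stratum 2: (1050/4300)²·(1 − 178/1050)·7.82²/178 = 0.0170123
  stratum 3: (800/4300)²·(1 − 104/800)·9.26²/104 = 0.0248285
V̂(x̄_st) = 0.0570005
SE(x̄_st) = √0.0570005 = 0.238748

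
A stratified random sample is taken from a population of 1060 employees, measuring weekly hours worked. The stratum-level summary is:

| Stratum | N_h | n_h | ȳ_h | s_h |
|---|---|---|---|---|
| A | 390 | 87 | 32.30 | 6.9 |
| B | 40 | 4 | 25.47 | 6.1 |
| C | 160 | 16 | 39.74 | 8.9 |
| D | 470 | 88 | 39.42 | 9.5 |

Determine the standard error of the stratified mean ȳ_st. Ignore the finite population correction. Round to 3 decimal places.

SE(ȳ_st) ≈ 0.634

V̂(ȳ_st) = Σ W_h² s_h²/n_h, with W_h = N_h/N and N = 1060:
  stratum A: (390/1060)²·6.9²/87 = 0.0740792
  stratum B: (40/1060)²·6.1²/4 = 0.0132467
  stratum C: (160/1060)²·8.9²/16 = 0.112795
  stratum D: (470/1060)²·9.5²/88 = 0.201627
V̂(ȳ_st) = 0.401747
SE(ȳ_st) = √0.401747 = 0.633836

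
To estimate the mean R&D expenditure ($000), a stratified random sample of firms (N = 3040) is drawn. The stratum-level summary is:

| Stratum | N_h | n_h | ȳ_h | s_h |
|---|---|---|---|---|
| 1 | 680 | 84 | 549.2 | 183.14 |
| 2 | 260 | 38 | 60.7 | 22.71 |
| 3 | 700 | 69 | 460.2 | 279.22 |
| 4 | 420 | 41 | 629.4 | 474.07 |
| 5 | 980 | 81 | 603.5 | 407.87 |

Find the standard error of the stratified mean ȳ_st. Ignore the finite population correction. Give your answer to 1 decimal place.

V̂(ȳ_st) = Σ W_h² s_h²/n_h, with W_h = N_h/N and N = 3040:
  stratum 1: (680/3040)²·183.14²/84 = 19.9783
  stratum 2: (260/3040)²·22.71²/38 = 0.0992774
  stratum 3: (700/3040)²·279.22²/69 = 59.9091
  stratum 4: (420/3040)²·474.07²/41 = 104.629
  stratum 5: (980/3040)²·407.87²/81 = 213.434
V̂(ȳ_st) = 398.05
SE(ȳ_st) = √398.05 = 19.9512

SE(ȳ_st) ≈ 20.0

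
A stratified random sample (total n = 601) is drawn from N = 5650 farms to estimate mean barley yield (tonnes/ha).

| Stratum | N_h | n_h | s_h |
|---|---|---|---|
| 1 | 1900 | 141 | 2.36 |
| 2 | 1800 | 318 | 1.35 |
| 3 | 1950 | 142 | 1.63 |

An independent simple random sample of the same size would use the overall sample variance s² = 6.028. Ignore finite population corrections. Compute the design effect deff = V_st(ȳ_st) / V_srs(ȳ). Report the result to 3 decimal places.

V̂(ȳ_st) = Σ W_h² s_h²/n_h, with W_h = N_h/N and N = 5650:
  stratum 1: (1900/5650)²·2.36²/141 = 0.00446699
  stratum 2: (1800/5650)²·1.35²/318 = 0.000581686
  stratum 3: (1950/5650)²·1.63²/142 = 0.00222874
V_st = 0.00727742
V_srs = s²/n = 6.028/601 = 0.01003
deff = V_st / V_srs = 0.00727742/0.01003 = 0.7256

deff ≈ 0.726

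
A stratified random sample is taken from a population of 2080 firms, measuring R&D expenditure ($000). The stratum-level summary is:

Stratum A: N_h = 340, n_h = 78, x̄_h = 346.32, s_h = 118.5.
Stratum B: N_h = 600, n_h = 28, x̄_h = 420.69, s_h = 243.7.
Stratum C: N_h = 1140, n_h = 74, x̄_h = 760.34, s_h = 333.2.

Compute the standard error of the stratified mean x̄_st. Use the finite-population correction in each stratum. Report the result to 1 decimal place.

V̂(x̄_st) = Σ W_h² (1 − n_h/N_h) s_h²/n_h, with W_h = N_h/N and N = 2080:
  stratum A: (340/2080)²·(1 − 78/340)·118.5²/78 = 3.70677
  stratum B: (600/2080)²·(1 − 28/600)·243.7²/28 = 168.257
  stratum C: (1140/2080)²·(1 − 74/1140)·333.2²/74 = 421.419
V̂(x̄_st) = 593.383
SE(x̄_st) = √593.383 = 24.3594

SE(x̄_st) ≈ 24.4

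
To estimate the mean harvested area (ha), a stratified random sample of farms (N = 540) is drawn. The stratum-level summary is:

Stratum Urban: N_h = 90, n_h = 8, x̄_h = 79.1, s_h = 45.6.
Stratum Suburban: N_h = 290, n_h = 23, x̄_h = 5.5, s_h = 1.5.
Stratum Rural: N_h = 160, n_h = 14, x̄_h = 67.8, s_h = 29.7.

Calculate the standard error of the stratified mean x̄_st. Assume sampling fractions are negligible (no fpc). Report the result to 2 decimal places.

V̂(x̄_st) = Σ W_h² s_h²/n_h, with W_h = N_h/N and N = 540:
  stratum Urban: (90/540)²·45.6²/8 = 7.22
  stratum Suburban: (290/540)²·1.5²/23 = 0.0282139
  stratum Rural: (160/540)²·29.7²/14 = 5.53143
V̂(x̄_st) = 12.7796
SE(x̄_st) = √12.7796 = 3.57486

SE(x̄_st) ≈ 3.57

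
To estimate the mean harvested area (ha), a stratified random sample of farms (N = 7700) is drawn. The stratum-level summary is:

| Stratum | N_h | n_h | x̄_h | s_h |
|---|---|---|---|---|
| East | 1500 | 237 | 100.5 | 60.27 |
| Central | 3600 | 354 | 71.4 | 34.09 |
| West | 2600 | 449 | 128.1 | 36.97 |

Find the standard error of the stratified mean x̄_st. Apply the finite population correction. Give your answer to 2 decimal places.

SE(x̄_st) ≈ 1.19

V̂(x̄_st) = Σ W_h² (1 − n_h/N_h) s_h²/n_h, with W_h = N_h/N and N = 7700:
  stratum East: (1500/7700)²·(1 − 237/1500)·60.27²/237 = 0.489742
  stratum Central: (3600/7700)²·(1 − 354/3600)·34.09²/354 = 0.647024
  stratum West: (2600/7700)²·(1 − 449/2600)·36.97²/449 = 0.287134
V̂(x̄_st) = 1.4239
SE(x̄_st) = √1.4239 = 1.19327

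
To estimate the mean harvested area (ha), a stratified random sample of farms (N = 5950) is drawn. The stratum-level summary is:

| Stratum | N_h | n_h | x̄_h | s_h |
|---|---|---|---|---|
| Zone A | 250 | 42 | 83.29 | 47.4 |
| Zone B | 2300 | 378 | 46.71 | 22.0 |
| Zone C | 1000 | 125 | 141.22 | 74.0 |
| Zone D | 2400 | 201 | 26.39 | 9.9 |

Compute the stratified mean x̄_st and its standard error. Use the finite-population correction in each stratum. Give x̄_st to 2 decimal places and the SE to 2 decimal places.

x̄_st ≈ 55.93, SE ≈ 1.18

x̄_st = Σ W_h x̄_h = (250·83.29 + 2300·46.71 + 1000·141.22 + 2400·26.39)/5950 = 55.93471
V̂(x̄_st) = Σ W_h² (1 − n_h/N_h) s_h²/n_h, with W_h = N_h/N and N = 5950:
  stratum Zone A: (250/5950)²·(1 − 42/250)·47.4²/42 = 0.0785736
  stratum Zone B: (2300/5950)²·(1 − 378/2300)·22.0²/378 = 0.159882
  stratum Zone C: (1000/5950)²·(1 − 125/1000)·74.0²/125 = 1.08275
  stratum Zone D: (2400/5950)²·(1 − 201/2400)·9.9²/201 = 0.0726904
V̂(x̄_st) = 1.39389
SE(x̄_st) = √1.39389 = 1.18063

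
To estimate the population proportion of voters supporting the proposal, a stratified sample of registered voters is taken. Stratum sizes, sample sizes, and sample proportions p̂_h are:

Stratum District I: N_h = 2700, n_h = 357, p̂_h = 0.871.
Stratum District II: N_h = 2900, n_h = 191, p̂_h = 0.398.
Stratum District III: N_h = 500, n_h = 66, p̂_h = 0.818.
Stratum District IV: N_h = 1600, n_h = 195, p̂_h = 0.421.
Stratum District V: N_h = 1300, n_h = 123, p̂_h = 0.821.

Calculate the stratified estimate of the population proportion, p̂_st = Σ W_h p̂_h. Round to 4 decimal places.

N = 9000; stratum weights W_h = N_h/N.
p̂_st = Σ W_h p̂_h = (2700·0.871 + 2900·0.398 + 500·0.818 + 1600·0.421 + 1300·0.821)/9000 = 0.62842

p̂_st ≈ 0.6284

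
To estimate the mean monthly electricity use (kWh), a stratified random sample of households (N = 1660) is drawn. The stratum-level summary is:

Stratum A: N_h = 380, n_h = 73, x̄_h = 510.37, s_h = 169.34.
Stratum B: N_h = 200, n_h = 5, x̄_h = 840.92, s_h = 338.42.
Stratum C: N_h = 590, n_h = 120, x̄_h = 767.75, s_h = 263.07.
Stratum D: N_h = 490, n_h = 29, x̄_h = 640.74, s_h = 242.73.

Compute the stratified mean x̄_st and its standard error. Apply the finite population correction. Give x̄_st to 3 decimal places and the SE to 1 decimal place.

x̄_st = Σ W_h x̄_h = (380·510.37 + 200·840.92 + 590·767.75 + 490·640.74)/1660 = 680.15645
V̂(x̄_st) = Σ W_h² (1 − n_h/N_h) s_h²/n_h, with W_h = N_h/N and N = 1660:
  stratum A: (380/1660)²·(1 − 73/380)·169.34²/73 = 16.6304
  stratum B: (200/1660)²·(1 − 5/200)·338.42²/5 = 324.183
  stratum C: (590/1660)²·(1 − 120/590)·263.07²/120 = 58.0357
  stratum D: (490/1660)²·(1 − 29/490)·242.73²/29 = 166.544
V̂(x̄_st) = 565.394
SE(x̄_st) = √565.394 = 23.778

x̄_st ≈ 680.156, SE ≈ 23.8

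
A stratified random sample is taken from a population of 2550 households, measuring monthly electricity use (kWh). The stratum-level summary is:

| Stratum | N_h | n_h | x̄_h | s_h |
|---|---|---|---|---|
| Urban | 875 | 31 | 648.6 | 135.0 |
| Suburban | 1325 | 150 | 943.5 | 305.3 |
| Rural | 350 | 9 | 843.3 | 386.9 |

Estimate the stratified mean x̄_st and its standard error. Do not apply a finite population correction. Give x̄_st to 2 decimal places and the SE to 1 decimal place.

x̄_st = Σ W_h x̄_h = (875·648.6 + 1325·943.5 + 350·843.3)/2550 = 828.55588
V̂(x̄_st) = Σ W_h² s_h²/n_h, with W_h = N_h/N and N = 2550:
  stratum Urban: (875/2550)²·135.0²/31 = 69.2216
  stratum Suburban: (1325/2550)²·305.3²/150 = 167.77
  stratum Rural: (350/2550)²·386.9²/9 = 313.336
V̂(x̄_st) = 550.328
SE(x̄_st) = √550.328 = 23.4591

x̄_st ≈ 828.56, SE ≈ 23.5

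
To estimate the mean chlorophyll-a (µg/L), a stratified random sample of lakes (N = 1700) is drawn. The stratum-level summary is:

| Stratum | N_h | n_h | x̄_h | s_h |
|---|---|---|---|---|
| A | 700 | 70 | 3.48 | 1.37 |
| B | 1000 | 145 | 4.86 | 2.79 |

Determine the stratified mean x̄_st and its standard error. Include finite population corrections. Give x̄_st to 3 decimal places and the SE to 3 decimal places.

x̄_st ≈ 4.292, SE ≈ 0.141

x̄_st = Σ W_h x̄_h = (700·3.48 + 1000·4.86)/1700 = 4.29176
V̂(x̄_st) = Σ W_h² (1 − n_h/N_h) s_h²/n_h, with W_h = N_h/N and N = 1700:
  stratum A: (700/1700)²·(1 − 70/700)·1.37²/70 = 0.00409151
  stratum B: (1000/1700)²·(1 − 145/1000)·2.79²/145 = 0.0158821
V̂(x̄_st) = 0.0199736
SE(x̄_st) = √0.0199736 = 0.141328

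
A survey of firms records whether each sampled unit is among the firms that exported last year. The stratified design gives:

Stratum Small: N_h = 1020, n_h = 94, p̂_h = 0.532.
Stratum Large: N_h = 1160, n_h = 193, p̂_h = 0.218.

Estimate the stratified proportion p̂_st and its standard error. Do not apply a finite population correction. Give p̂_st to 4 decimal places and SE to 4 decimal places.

N = 2180; stratum weights W_h = N_h/N.
p̂_st = Σ W_h p̂_h = (1020·0.532 + 1160·0.218)/2180 = 0.36492
V̂(p̂_st) = Σ W_h² p̂_h(1−p̂_h)/(n_h−1):
  stratum Small: (1020/2180)²·0.532·0.468/93 = 0.000586087
  stratum Large: (1160/2180)²·0.218·0.782/192 = 0.0002514
V̂(p̂_st) = 0.000837487; SE = √V̂ = 0.0289394

p̂_st ≈ 0.3649, SE ≈ 0.0289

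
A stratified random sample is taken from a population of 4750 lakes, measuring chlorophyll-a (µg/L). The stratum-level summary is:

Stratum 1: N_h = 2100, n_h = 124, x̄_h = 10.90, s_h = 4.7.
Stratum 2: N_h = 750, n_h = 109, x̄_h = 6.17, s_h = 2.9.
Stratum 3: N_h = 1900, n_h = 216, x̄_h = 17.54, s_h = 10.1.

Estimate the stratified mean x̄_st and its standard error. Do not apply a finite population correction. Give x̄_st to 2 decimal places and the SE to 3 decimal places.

x̄_st = Σ W_h x̄_h = (2100·10.90 + 750·6.17 + 1900·17.54)/4750 = 12.80916
V̂(x̄_st) = Σ W_h² s_h²/n_h, with W_h = N_h/N and N = 4750:
  stratum 1: (2100/4750)²·4.7²/124 = 0.0348197
  stratum 2: (750/4750)²·2.9²/109 = 0.00192356
  stratum 3: (1900/4750)²·10.1²/216 = 0.075563
V̂(x̄_st) = 0.112306
SE(x̄_st) = √0.112306 = 0.335121

x̄_st ≈ 12.81, SE ≈ 0.335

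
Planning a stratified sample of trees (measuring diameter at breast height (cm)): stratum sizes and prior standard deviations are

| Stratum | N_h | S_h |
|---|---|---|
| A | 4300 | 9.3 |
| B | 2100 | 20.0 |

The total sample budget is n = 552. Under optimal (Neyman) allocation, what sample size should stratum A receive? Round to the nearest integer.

269

Neyman allocation: n_h = n · N_h S_h / Σ N_i S_i, with n = 552.
  stratum A: N_h·S_h = 4300·9.3 = 39990.00
  stratum B: N_h·S_h = 2100·20.0 = 42000.00
Σ N_h S_h = 81990.00
n for stratum A = 552·39990.00/81990.00 = 269.234 → 269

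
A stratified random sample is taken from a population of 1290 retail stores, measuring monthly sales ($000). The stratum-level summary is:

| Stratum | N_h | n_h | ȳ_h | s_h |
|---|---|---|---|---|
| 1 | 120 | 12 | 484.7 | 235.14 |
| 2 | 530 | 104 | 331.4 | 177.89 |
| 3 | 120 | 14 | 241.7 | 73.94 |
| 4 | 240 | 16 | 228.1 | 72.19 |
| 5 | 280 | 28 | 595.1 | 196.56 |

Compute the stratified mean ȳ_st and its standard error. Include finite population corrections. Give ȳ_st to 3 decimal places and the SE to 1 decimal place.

ȳ_st = Σ W_h ȳ_h = (120·484.7 + 530·331.4 + 120·241.7 + 240·228.1 + 280·595.1)/1290 = 375.33488
V̂(ȳ_st) = Σ W_h² (1 − n_h/N_h) s_h²/n_h, with W_h = N_h/N and N = 1290:
  stratum 1: (120/1290)²·(1 − 12/120)·235.14²/12 = 35.8837
  stratum 2: (530/1290)²·(1 − 104/530)·177.89²/104 = 41.2834
  stratum 3: (120/1290)²·(1 − 14/120)·73.94²/14 = 2.98496
  stratum 4: (240/1290)²·(1 − 16/240)·72.19²/16 = 10.5224
  stratum 5: (280/1290)²·(1 − 28/280)·196.56²/28 = 58.5075
V̂(ȳ_st) = 149.182
SE(ȳ_st) = √149.182 = 12.214

ȳ_st ≈ 375.335, SE ≈ 12.2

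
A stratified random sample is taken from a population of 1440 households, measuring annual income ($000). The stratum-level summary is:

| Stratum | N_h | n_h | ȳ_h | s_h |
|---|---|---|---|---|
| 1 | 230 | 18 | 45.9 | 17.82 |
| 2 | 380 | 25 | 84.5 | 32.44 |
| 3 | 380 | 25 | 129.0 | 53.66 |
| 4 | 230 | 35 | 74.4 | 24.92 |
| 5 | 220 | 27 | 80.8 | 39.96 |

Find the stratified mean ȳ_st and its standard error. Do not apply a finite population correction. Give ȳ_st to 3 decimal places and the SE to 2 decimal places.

ȳ_st ≈ 87.899, SE ≈ 3.64

ȳ_st = Σ W_h ȳ_h = (230·45.9 + 380·84.5 + 380·129.0 + 230·74.4 + 220·80.8)/1440 = 87.89931
V̂(ȳ_st) = Σ W_h² s_h²/n_h, with W_h = N_h/N and N = 1440:
  stratum 1: (230/1440)²·17.82²/18 = 0.450063
  stratum 2: (380/1440)²·32.44²/25 = 2.93132
  stratum 3: (380/1440)²·53.66²/25 = 8.02054
  stratum 4: (230/1440)²·24.92²/35 = 0.452646
  stratum 5: (220/1440)²·39.96²/27 = 1.38041
V̂(ȳ_st) = 13.235
SE(ȳ_st) = √13.235 = 3.63799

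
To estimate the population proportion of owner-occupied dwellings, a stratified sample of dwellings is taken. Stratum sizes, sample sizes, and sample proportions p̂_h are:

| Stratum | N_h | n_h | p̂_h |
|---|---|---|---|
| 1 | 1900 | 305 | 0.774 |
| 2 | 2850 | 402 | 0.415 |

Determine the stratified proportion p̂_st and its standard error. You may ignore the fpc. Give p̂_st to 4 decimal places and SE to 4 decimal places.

N = 4750; stratum weights W_h = N_h/N.
p̂_st = Σ W_h p̂_h = (1900·0.774 + 2850·0.415)/4750 = 0.55860
V̂(p̂_st) = Σ W_h² p̂_h(1−p̂_h)/(n_h−1):
  stratum 1: (1900/4750)²·0.774·0.226/304 = 9.20653e-05
  stratum 2: (2850/4750)²·0.415·0.585/401 = 0.000217953
V̂(p̂_st) = 0.000310018; SE = √V̂ = 0.0176073

p̂_st ≈ 0.5586, SE ≈ 0.0176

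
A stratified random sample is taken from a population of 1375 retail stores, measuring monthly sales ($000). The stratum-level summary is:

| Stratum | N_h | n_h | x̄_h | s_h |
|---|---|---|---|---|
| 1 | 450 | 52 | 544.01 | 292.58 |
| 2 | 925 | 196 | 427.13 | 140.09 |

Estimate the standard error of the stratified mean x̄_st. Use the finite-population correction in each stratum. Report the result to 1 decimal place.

SE(x̄_st) ≈ 13.8

V̂(x̄_st) = Σ W_h² (1 − n_h/N_h) s_h²/n_h, with W_h = N_h/N and N = 1375:
  stratum 1: (450/1375)²·(1 − 52/450)·292.58²/52 = 155.947
  stratum 2: (925/1375)²·(1 − 196/925)·140.09²/196 = 35.7126
V̂(x̄_st) = 191.659
SE(x̄_st) = √191.659 = 13.8441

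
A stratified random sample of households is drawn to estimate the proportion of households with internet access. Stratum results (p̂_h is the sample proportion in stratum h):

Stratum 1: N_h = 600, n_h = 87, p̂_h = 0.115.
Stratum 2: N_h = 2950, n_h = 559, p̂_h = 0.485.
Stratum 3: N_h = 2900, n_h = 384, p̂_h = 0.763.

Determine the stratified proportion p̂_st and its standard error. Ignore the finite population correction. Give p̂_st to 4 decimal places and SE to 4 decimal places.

N = 6450; stratum weights W_h = N_h/N.
p̂_st = Σ W_h p̂_h = (600·0.115 + 2950·0.485 + 2900·0.763)/6450 = 0.57557
V̂(p̂_st) = Σ W_h² p̂_h(1−p̂_h)/(n_h−1):
  stratum 1: (600/6450)²·0.115·0.885/86 = 1.02406e-05
  stratum 2: (2950/6450)²·0.485·0.515/558 = 9.36352e-05
  stratum 3: (2900/6450)²·0.763·0.237/383 = 9.54444e-05
V̂(p̂_st) = 0.00019932; SE = √V̂ = 0.0141181

p̂_st ≈ 0.5756, SE ≈ 0.0141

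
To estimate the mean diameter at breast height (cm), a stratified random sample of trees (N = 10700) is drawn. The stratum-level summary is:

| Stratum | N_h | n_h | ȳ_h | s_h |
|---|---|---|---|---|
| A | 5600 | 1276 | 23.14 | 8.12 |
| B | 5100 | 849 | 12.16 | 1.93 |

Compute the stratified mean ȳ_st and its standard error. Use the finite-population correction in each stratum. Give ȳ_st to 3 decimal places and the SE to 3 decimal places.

ȳ_st ≈ 17.907, SE ≈ 0.108

ȳ_st = Σ W_h ȳ_h = (5600·23.14 + 5100·12.16)/10700 = 17.90654
V̂(ȳ_st) = Σ W_h² (1 − n_h/N_h) s_h²/n_h, with W_h = N_h/N and N = 10700:
  stratum A: (5600/10700)²·(1 − 1276/5600)·8.12²/1276 = 0.0109287
  stratum B: (5100/10700)²·(1 − 849/5100)·1.93²/849 = 0.000830808
V̂(ȳ_st) = 0.0117595
SE(ȳ_st) = √0.0117595 = 0.108441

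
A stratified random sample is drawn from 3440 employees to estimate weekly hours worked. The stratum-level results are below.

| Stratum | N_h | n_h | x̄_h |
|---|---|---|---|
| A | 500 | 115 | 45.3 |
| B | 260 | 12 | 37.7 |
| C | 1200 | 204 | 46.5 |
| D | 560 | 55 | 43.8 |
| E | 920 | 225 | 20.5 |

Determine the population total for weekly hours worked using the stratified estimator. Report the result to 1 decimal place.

τ̂_st = Σ N_h x̄_h = 500·45.3 + 260·37.7 + 1200·46.5 + 560·43.8 + 920·20.5 = 131640.0

τ̂_st ≈ 131640.0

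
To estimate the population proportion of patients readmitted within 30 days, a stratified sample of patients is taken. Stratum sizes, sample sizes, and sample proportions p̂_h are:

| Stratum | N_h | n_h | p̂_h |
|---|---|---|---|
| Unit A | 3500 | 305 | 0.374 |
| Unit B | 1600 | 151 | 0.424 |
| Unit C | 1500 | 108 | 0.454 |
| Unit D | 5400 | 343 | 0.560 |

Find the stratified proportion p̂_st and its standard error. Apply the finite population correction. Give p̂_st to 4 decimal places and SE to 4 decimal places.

N = 12000; stratum weights W_h = N_h/N.
p̂_st = Σ W_h p̂_h = (3500·0.374 + 1600·0.424 + 1500·0.454 + 5400·0.560)/12000 = 0.47437
V̂(p̂_st) = Σ W_h² (1 − n_h/N_h) p̂_h(1−p̂_h)/(n_h−1):
  stratum Unit A: (3500/12000)²·(1 − 305/3500)·0.374·0.626/304 = 5.98066e-05
  stratum Unit B: (1600/12000)²·(1 − 151/1600)·0.424·0.576/150 = 2.62134e-05
  stratum Unit C: (1500/12000)²·(1 − 108/1500)·0.454·0.546/107 = 3.35918e-05
  stratum Unit D: (5400/12000)²·(1 − 343/5400)·0.560·0.440/342 = 0.000136628
V̂(p̂_st) = 0.000256239; SE = √V̂ = 0.0160075

p̂_st ≈ 0.4744, SE ≈ 0.0160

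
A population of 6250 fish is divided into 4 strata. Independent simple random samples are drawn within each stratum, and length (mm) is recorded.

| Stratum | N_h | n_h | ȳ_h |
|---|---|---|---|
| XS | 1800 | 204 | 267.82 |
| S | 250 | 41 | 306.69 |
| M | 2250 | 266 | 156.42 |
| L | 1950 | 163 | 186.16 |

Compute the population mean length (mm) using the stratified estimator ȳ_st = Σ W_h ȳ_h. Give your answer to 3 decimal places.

N = Σ N_h = 6250. Stratum weights W_h = N_h/N.
ȳ_st = (1800·267.82 + 250·306.69 + 2250·156.42 + 1950·186.16) / 6250 = 203.79288

ȳ_st ≈ 203.793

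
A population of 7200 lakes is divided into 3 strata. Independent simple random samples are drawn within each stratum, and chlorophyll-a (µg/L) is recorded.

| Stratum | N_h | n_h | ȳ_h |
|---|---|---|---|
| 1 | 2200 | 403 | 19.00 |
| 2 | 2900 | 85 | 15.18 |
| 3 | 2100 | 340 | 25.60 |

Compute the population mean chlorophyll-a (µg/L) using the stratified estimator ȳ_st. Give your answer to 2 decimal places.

N = Σ N_h = 7200. Stratum weights W_h = N_h/N.
ȳ_st = (2200·19.00 + 2900·15.18 + 2100·25.60) / 7200 = 19.3864

ȳ_st ≈ 19.39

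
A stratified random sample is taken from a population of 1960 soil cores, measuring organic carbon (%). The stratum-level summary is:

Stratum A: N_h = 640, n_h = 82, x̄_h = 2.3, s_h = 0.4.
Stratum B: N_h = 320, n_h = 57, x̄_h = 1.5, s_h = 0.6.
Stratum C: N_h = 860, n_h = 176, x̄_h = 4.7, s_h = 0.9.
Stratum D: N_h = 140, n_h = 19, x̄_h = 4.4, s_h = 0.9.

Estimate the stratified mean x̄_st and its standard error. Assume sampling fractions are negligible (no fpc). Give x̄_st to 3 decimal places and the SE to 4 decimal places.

x̄_st ≈ 3.372, SE ≈ 0.0385

x̄_st = Σ W_h x̄_h = (640·2.3 + 320·1.5 + 860·4.7 + 140·4.4)/1960 = 3.37245
V̂(x̄_st) = Σ W_h² s_h²/n_h, with W_h = N_h/N and N = 1960:
  stratum A: (640/1960)²·0.4²/82 = 0.000208043
  stratum B: (320/1960)²·0.6²/57 = 0.000168351
  stratum C: (860/1960)²·0.9²/176 = 0.000886048
  stratum D: (140/1960)²·0.9²/19 = 0.000217508
V̂(x̄_st) = 0.00147995
SE(x̄_st) = √0.00147995 = 0.0384701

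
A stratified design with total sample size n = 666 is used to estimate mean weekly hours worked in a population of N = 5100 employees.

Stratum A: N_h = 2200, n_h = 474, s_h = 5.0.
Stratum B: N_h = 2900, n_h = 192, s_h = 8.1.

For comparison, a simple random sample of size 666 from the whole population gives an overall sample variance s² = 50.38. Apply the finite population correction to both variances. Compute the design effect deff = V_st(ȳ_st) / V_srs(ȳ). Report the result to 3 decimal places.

V̂(ȳ_st) = Σ W_h² (1 − n_h/N_h) s_h²/n_h, with W_h = N_h/N and N = 5100:
  stratum A: (2200/5100)²·(1 − 474/2200)·5.0²/474 = 0.00769989
  stratum B: (2900/5100)²·(1 − 192/2900)·8.1²/192 = 0.103175
V_st = 0.110875
V_srs = (1 − 666/5100)·50.38/666 = 0.0657672
deff = V_st / V_srs = 0.110875/0.0657672 = 1.6859

deff ≈ 1.686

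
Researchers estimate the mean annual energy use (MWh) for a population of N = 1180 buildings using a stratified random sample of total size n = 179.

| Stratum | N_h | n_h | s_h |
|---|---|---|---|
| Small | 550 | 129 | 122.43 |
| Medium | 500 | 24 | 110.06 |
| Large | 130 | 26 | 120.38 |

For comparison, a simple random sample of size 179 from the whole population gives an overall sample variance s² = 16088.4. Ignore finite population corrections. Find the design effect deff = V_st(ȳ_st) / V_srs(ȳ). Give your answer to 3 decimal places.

deff ≈ 1.364

V̂(ȳ_st) = Σ W_h² s_h²/n_h, with W_h = N_h/N and N = 1180:
  stratum Small: (550/1180)²·122.43²/129 = 25.2434
  stratum Medium: (500/1180)²·110.06²/24 = 90.6199
  stratum Large: (130/1180)²·120.38²/26 = 6.76485
V_st = 122.628
V_srs = s²/n = 16088.4/179 = 89.8793
deff = V_st / V_srs = 122.628/89.8793 = 1.3644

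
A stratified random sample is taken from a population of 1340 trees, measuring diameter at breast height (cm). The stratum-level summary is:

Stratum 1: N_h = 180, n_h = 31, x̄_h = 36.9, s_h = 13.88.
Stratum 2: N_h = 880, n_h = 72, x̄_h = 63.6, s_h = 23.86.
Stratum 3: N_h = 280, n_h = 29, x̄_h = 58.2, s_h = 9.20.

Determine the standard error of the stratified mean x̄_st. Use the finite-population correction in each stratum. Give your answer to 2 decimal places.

SE(x̄_st) ≈ 1.83

V̂(x̄_st) = Σ W_h² (1 − n_h/N_h) s_h²/n_h, with W_h = N_h/N and N = 1340:
  stratum 1: (180/1340)²·(1 − 31/180)·13.88²/31 = 0.0928253
  stratum 2: (880/1340)²·(1 − 72/880)·23.86²/72 = 3.13107
  stratum 3: (280/1340)²·(1 − 29/280)·9.20²/29 = 0.114235
V̂(x̄_st) = 3.33813
SE(x̄_st) = √3.33813 = 1.82706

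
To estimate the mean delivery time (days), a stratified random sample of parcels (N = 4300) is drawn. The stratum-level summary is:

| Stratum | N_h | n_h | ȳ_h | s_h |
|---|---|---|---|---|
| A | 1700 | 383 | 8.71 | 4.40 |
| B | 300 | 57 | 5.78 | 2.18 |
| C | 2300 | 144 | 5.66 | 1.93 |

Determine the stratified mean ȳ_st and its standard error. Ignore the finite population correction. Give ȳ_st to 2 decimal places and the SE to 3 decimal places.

ȳ_st ≈ 6.87, SE ≈ 0.125

ȳ_st = Σ W_h ȳ_h = (1700·8.71 + 300·5.78 + 2300·5.66)/4300 = 6.87419
V̂(ȳ_st) = Σ W_h² s_h²/n_h, with W_h = N_h/N and N = 4300:
  stratum A: (1700/4300)²·4.40²/383 = 0.00790074
  stratum B: (300/4300)²·2.18²/57 = 0.00040583
  stratum C: (2300/4300)²·1.93²/144 = 0.00740067
V̂(ȳ_st) = 0.0157072
SE(ȳ_st) = √0.0157072 = 0.125328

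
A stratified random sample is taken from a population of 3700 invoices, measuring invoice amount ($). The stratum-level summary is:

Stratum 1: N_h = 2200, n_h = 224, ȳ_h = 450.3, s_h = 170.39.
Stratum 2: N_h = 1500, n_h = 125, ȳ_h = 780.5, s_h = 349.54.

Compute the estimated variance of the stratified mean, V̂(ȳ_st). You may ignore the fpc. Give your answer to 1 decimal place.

V̂(ȳ_st) = Σ W_h² s_h²/n_h, with W_h = N_h/N and N = 3700:
  stratum 1: (2200/3700)²·170.39²/224 = 45.8229
  stratum 2: (1500/3700)²·349.54²/125 = 160.643
V̂(ȳ_st) = 206.466

V̂(ȳ_st) ≈ 206.5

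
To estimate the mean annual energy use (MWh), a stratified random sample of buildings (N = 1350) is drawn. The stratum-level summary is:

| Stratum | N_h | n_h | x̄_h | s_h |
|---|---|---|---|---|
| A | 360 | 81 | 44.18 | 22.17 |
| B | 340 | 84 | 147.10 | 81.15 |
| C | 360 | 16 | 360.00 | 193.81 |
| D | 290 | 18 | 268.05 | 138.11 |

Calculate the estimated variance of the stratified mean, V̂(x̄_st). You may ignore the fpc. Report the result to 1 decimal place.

V̂(x̄_st) = Σ W_h² s_h²/n_h, with W_h = N_h/N and N = 1350:
  stratum A: (360/1350)²·22.17²/81 = 0.431503
  stratum B: (340/1350)²·81.15²/84 = 4.97265
  stratum C: (360/1350)²·193.81²/16 = 166.944
  stratum D: (290/1350)²·138.11²/18 = 48.8997
V̂(x̄_st) = 221.247

V̂(x̄_st) ≈ 221.2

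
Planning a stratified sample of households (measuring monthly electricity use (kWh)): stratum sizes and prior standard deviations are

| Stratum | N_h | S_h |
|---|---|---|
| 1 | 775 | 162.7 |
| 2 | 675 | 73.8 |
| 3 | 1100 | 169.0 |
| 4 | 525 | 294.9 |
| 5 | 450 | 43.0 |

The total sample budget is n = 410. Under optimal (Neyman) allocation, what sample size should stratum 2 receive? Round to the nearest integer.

38

Neyman allocation: n_h = n · N_h S_h / Σ N_i S_i, with n = 410.
  stratum 1: N_h·S_h = 775·162.7 = 126092.50
  stratum 2: N_h·S_h = 675·73.8 = 49815.00
  stratum 3: N_h·S_h = 1100·169.0 = 185900.00
  stratum 4: N_h·S_h = 525·294.9 = 154822.50
  stratum 5: N_h·S_h = 450·43.0 = 19350.00
Σ N_h S_h = 535980.00
n for stratum 2 = 410·49815.00/535980.00 = 38.106 → 38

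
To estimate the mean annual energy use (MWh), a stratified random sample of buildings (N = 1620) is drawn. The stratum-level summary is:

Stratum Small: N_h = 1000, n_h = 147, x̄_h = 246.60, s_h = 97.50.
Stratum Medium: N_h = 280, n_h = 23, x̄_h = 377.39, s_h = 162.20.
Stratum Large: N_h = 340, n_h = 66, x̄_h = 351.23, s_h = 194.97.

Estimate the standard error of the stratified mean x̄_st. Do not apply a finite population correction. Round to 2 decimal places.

V̂(x̄_st) = Σ W_h² s_h²/n_h, with W_h = N_h/N and N = 1620:
  stratum Small: (1000/1620)²·97.50²/147 = 24.6412
  stratum Medium: (280/1620)²·162.20²/23 = 34.1712
  stratum Large: (340/1620)²·194.97²/66 = 25.3699
V̂(x̄_st) = 84.1823
SE(x̄_st) = √84.1823 = 9.17509

SE(x̄_st) ≈ 9.18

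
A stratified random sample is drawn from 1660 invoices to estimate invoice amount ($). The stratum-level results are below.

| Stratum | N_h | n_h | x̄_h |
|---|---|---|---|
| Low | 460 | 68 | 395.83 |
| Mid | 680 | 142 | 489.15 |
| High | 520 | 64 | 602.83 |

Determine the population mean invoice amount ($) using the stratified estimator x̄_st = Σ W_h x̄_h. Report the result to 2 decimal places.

x̄_st ≈ 498.90

N = Σ N_h = 1660. Stratum weights W_h = N_h/N.
x̄_st = (460·395.83 + 680·489.15 + 520·602.83) / 1660 = 498.9008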